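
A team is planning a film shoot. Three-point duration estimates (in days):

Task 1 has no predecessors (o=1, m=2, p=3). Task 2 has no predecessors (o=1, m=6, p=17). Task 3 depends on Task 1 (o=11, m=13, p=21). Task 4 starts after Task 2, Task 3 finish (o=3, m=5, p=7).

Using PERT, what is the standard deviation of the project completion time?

te_Task 1 = (1 + 4·2 + 3)/6 = 12/6 = 2; σ²_Task 1 = ((3−1)/6)² = 0.111
te_Task 2 = (1 + 4·6 + 17)/6 = 42/6 = 7; σ²_Task 2 = ((17−1)/6)² = 7.111
te_Task 3 = (11 + 4·13 + 21)/6 = 84/6 = 14; σ²_Task 3 = ((21−11)/6)² = 2.778
te_Task 4 = (3 + 4·5 + 7)/6 = 30/6 = 5; σ²_Task 4 = ((7−3)/6)² = 0.444

Forward pass:
ES_Task 1 = 0; EF_Task 1 = 2
ES_Task 2 = 0; EF_Task 2 = 7
ES_Task 3 = 2; EF_Task 3 = 2+14 = 16
ES_Task 4 = max(EF_Task 2=7, EF_Task 3=16) = 16; EF_Task 4 = 16+5 = 21
Expected project duration μ = 21 days. Critical path: Task 1 → Task 3 → Task 4.

Variance along critical path = 0.111 + 2.778 + 0.444 = 3.333
σ = √3.333 = 1.826 days

1.83 days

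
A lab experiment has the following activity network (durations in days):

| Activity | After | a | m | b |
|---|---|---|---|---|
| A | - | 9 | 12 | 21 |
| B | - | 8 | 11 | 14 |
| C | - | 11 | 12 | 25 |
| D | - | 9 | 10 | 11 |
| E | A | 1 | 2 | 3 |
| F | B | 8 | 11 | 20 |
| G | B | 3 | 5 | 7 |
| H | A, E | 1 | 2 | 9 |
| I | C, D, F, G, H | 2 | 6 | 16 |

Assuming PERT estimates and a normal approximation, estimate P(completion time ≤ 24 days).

0.032

te_A = (9 + 4·12 + 21)/6 = 78/6 = 13; σ²_A = ((21−9)/6)² = 4.000
te_B = (8 + 4·11 + 14)/6 = 66/6 = 11; σ²_B = ((14−8)/6)² = 1.000
te_C = (11 + 4·12 + 25)/6 = 84/6 = 14; σ²_C = ((25−11)/6)² = 5.444
te_D = (9 + 4·10 + 11)/6 = 60/6 = 10; σ²_D = ((11−9)/6)² = 0.111
te_E = (1 + 4·2 + 3)/6 = 12/6 = 2; σ²_E = ((3−1)/6)² = 0.111
te_F = (8 + 4·11 + 20)/6 = 72/6 = 12; σ²_F = ((20−8)/6)² = 4.000
te_G = (3 + 4·5 + 7)/6 = 30/6 = 5; σ²_G = ((7−3)/6)² = 0.444
te_H = (1 + 4·2 + 9)/6 = 18/6 = 3; σ²_H = ((9−1)/6)² = 1.778
te_I = (2 + 4·6 + 16)/6 = 42/6 = 7; σ²_I = ((16−2)/6)² = 5.444

Forward pass:
ES_A = 0; EF_A = 13
ES_B = 0; EF_B = 11
ES_C = 0; EF_C = 14
ES_D = 0; EF_D = 10
ES_E = 13; EF_E = 13+2 = 15
ES_F = 11; EF_F = 11+12 = 23
ES_G = 11; EF_G = 11+5 = 16
ES_H = max(EF_A=13, EF_E=15) = 15; EF_H = 15+3 = 18
ES_I = max(EF_C=14, EF_D=10, EF_F=23, EF_G=16, EF_H=18) = 23; EF_I = 23+7 = 30
Expected project duration μ = 30 days. Critical path: B → F → I.

Variance along critical path = 1.000 + 4.000 + 5.444 = 10.444; σ = √10.444 = 3.232 days.
Z = (24 − 30) / 3.232 = -1.857
P(T ≤ 24) = Φ(-1.857) ≈ 0.032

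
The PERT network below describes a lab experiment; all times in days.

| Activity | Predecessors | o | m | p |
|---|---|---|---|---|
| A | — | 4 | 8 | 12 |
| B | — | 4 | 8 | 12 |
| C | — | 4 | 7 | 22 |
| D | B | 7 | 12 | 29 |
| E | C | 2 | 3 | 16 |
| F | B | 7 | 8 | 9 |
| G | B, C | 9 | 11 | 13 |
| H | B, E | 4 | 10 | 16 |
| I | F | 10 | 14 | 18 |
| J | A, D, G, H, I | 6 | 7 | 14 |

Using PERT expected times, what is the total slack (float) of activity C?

6 days

te_A = (4 + 4·8 + 12)/6 = 48/6 = 8
te_B = (4 + 4·8 + 12)/6 = 48/6 = 8
te_C = (4 + 4·7 + 22)/6 = 54/6 = 9
te_D = (7 + 4·12 + 29)/6 = 84/6 = 14
te_E = (2 + 4·3 + 16)/6 = 30/6 = 5
te_F = (7 + 4·8 + 9)/6 = 48/6 = 8
te_G = (9 + 4·11 + 13)/6 = 66/6 = 11
te_H = (4 + 4·10 + 16)/6 = 60/6 = 10
te_I = (10 + 4·14 + 18)/6 = 84/6 = 14
te_J = (6 + 4·7 + 14)/6 = 48/6 = 8

Forward pass:
ES_A = 0; EF_A = 8
ES_B = 0; EF_B = 8
ES_C = 0; EF_C = 9
ES_D = 8; EF_D = 8+14 = 22
ES_E = 9; EF_E = 9+5 = 14
ES_F = 8; EF_F = 8+8 = 16
ES_G = max(EF_B=8, EF_C=9) = 9; EF_G = 9+11 = 20
ES_H = max(EF_B=8, EF_E=14) = 14; EF_H = 14+10 = 24
ES_I = 16; EF_I = 16+14 = 30
ES_J = max(EF_A=8, EF_D=22, EF_G=20, EF_H=24, EF_I=30) = 30; EF_J = 30+8 = 38
Expected project duration μ = 38 days. Critical path: B → F → I → J.

Backward pass:
LF_J = 38; LS_J = 38−8 = 30
LF_I = LS_J = 30; LS_I = 30−14 = 16
LF_H = LS_J = 30; LS_H = 30−10 = 20
LF_G = LS_J = 30; LS_G = 30−11 = 19
LF_F = LS_I = 16; LS_F = 16−8 = 8
LF_E = LS_H = 20; LS_E = 20−5 = 15
LF_D = LS_J = 30; LS_D = 30−14 = 16
LF_C = min(LS_E=15, LS_G=19) = 15; LS_C = 15−9 = 6
LF_B = min(LS_D=16, LS_F=8, LS_G=19, LS_H=20) = 8; LS_B = 8−8 = 0
LF_A = LS_J = 30; LS_A = 30−8 = 22
Slack_C = LS_C − ES_C = 6 − 0 = 6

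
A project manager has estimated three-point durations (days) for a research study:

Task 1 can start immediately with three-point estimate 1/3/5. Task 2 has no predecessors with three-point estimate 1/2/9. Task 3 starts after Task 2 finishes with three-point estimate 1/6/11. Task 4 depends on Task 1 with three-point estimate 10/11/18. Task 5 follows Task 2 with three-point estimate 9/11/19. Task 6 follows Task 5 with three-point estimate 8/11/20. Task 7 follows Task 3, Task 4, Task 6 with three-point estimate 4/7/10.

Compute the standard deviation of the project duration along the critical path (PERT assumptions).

3.09 days

te_Task 1 = (1 + 4·3 + 5)/6 = 18/6 = 3; σ²_Task 1 = ((5−1)/6)² = 0.444
te_Task 2 = (1 + 4·2 + 9)/6 = 18/6 = 3; σ²_Task 2 = ((9−1)/6)² = 1.778
te_Task 3 = (1 + 4·6 + 11)/6 = 36/6 = 6; σ²_Task 3 = ((11−1)/6)² = 2.778
te_Task 4 = (10 + 4·11 + 18)/6 = 72/6 = 12; σ²_Task 4 = ((18−10)/6)² = 1.778
te_Task 5 = (9 + 4·11 + 19)/6 = 72/6 = 12; σ²_Task 5 = ((19−9)/6)² = 2.778
te_Task 6 = (8 + 4·11 + 20)/6 = 72/6 = 12; σ²_Task 6 = ((20−8)/6)² = 4.000
te_Task 7 = (4 + 4·7 + 10)/6 = 42/6 = 7; σ²_Task 7 = ((10−4)/6)² = 1.000

Forward pass:
ES_Task 1 = 0; EF_Task 1 = 3
ES_Task 2 = 0; EF_Task 2 = 3
ES_Task 3 = 3; EF_Task 3 = 3+6 = 9
ES_Task 4 = 3; EF_Task 4 = 3+12 = 15
ES_Task 5 = 3; EF_Task 5 = 3+12 = 15
ES_Task 6 = 15; EF_Task 6 = 15+12 = 27
ES_Task 7 = max(EF_Task 3=9, EF_Task 4=15, EF_Task 6=27) = 27; EF_Task 7 = 27+7 = 34
Expected project duration μ = 34 days. Critical path: Task 2 → Task 5 → Task 6 → Task 7.

Variance along critical path = 1.778 + 2.778 + 4.000 + 1.000 = 9.556
σ = √9.556 = 3.091 days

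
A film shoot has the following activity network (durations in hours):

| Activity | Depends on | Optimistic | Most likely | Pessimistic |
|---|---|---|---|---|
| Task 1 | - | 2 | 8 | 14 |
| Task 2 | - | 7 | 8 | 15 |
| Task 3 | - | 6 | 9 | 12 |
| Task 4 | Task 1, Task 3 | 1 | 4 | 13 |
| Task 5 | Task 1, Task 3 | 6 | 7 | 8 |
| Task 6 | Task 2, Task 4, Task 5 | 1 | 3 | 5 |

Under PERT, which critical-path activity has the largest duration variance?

te_Task 1 = (2 + 4·8 + 14)/6 = 48/6 = 8; σ²_Task 1 = ((14−2)/6)² = 4.000
te_Task 2 = (7 + 4·8 + 15)/6 = 54/6 = 9; σ²_Task 2 = ((15−7)/6)² = 1.778
te_Task 3 = (6 + 4·9 + 12)/6 = 54/6 = 9; σ²_Task 3 = ((12−6)/6)² = 1.000
te_Task 4 = (1 + 4·4 + 13)/6 = 30/6 = 5; σ²_Task 4 = ((13−1)/6)² = 4.000
te_Task 5 = (6 + 4·7 + 8)/6 = 42/6 = 7; σ²_Task 5 = ((8−6)/6)² = 0.111
te_Task 6 = (1 + 4·3 + 5)/6 = 18/6 = 3; σ²_Task 6 = ((5−1)/6)² = 0.444

Forward pass:
ES_Task 1 = 0; EF_Task 1 = 8
ES_Task 2 = 0; EF_Task 2 = 9
ES_Task 3 = 0; EF_Task 3 = 9
ES_Task 4 = max(EF_Task 1=8, EF_Task 3=9) = 9; EF_Task 4 = 9+5 = 14
ES_Task 5 = max(EF_Task 1=8, EF_Task 3=9) = 9; EF_Task 5 = 9+7 = 16
ES_Task 6 = max(EF_Task 2=9, EF_Task 4=14, EF_Task 5=16) = 16; EF_Task 6 = 16+3 = 19
Expected project duration μ = 19 hours. Critical path: Task 3 → Task 5 → Task 6.

Variances on critical path: σ²_Task 3=1.000, σ²_Task 5=0.111, σ²_Task 6=0.444.
Largest is σ²_Task 3 = 1.000.

Task 3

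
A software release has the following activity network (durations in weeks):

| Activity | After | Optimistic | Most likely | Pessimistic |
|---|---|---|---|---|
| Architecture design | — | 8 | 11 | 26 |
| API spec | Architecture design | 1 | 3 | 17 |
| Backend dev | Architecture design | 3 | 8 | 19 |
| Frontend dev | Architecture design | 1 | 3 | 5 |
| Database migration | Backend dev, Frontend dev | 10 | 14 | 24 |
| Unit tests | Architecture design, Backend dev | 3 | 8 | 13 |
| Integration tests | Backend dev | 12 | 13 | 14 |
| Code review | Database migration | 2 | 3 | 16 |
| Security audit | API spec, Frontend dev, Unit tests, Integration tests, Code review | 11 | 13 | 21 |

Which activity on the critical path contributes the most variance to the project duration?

te_Architecture design = (8 + 4·11 + 26)/6 = 78/6 = 13; σ²_Architecture design = ((26−8)/6)² = 9.000
te_API spec = (1 + 4·3 + 17)/6 = 30/6 = 5; σ²_API spec = ((17−1)/6)² = 7.111
te_Backend dev = (3 + 4·8 + 19)/6 = 54/6 = 9; σ²_Backend dev = ((19−3)/6)² = 7.111
te_Frontend dev = (1 + 4·3 + 5)/6 = 18/6 = 3; σ²_Frontend dev = ((5−1)/6)² = 0.444
te_Database migration = (10 + 4·14 + 24)/6 = 90/6 = 15; σ²_Database migration = ((24−10)/6)² = 5.444
te_Unit tests = (3 + 4·8 + 13)/6 = 48/6 = 8; σ²_Unit tests = ((13−3)/6)² = 2.778
te_Integration tests = (12 + 4·13 + 14)/6 = 78/6 = 13; σ²_Integration tests = ((14−12)/6)² = 0.111
te_Code review = (2 + 4·3 + 16)/6 = 30/6 = 5; σ²_Code review = ((16−2)/6)² = 5.444
te_Security audit = (11 + 4·13 + 21)/6 = 84/6 = 14; σ²_Security audit = ((21−11)/6)² = 2.778

Forward pass:
ES_Architecture design = 0; EF_Architecture design = 13
ES_API spec = 13; EF_API spec = 13+5 = 18
ES_Backend dev = 13; EF_Backend dev = 13+9 = 22
ES_Frontend dev = 13; EF_Frontend dev = 13+3 = 16
ES_Database migration = max(EF_Backend dev=22, EF_Frontend dev=16) = 22; EF_Database migration = 22+15 = 37
ES_Unit tests = max(EF_Architecture design=13, EF_Backend dev=22) = 22; EF_Unit tests = 22+8 = 30
ES_Integration tests = 22; EF_Integration tests = 22+13 = 35
ES_Code review = 37; EF_Code review = 37+5 = 42
ES_Security audit = max(EF_API spec=18, EF_Frontend dev=16, EF_Unit tests=30, EF_Integration tests=35, EF_Code review=42) = 42; EF_Security audit = 42+14 = 56
Expected project duration μ = 56 weeks. Critical path: Architecture design → Backend dev → Database migration → Code review → Security audit.

Variances on critical path: σ²_Architecture design=9.000, σ²_Backend dev=7.111, σ²_Database migration=5.444, σ²_Code review=5.444, σ²_Security audit=2.778.
Largest is σ²_Architecture design = 9.000.

Architecture design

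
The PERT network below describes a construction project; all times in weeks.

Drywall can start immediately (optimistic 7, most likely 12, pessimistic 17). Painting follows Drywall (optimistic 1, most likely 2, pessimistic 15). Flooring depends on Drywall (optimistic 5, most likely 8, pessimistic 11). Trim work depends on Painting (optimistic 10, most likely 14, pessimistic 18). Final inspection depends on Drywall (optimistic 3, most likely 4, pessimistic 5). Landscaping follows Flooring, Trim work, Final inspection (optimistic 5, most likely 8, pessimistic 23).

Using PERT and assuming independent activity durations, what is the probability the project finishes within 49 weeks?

te_Drywall = (7 + 4·12 + 17)/6 = 72/6 = 12; σ²_Drywall = ((17−7)/6)² = 2.778
te_Painting = (1 + 4·2 + 15)/6 = 24/6 = 4; σ²_Painting = ((15−1)/6)² = 5.444
te_Flooring = (5 + 4·8 + 11)/6 = 48/6 = 8; σ²_Flooring = ((11−5)/6)² = 1.000
te_Trim work = (10 + 4·14 + 18)/6 = 84/6 = 14; σ²_Trim work = ((18−10)/6)² = 1.778
te_Final inspection = (3 + 4·4 + 5)/6 = 24/6 = 4; σ²_Final inspection = ((5−3)/6)² = 0.111
te_Landscaping = (5 + 4·8 + 23)/6 = 60/6 = 10; σ²_Landscaping = ((23−5)/6)² = 9.000

Forward pass:
ES_Drywall = 0; EF_Drywall = 12
ES_Painting = 12; EF_Painting = 12+4 = 16
ES_Flooring = 12; EF_Flooring = 12+8 = 20
ES_Trim work = 16; EF_Trim work = 16+14 = 30
ES_Final inspection = 12; EF_Final inspection = 12+4 = 16
ES_Landscaping = max(EF_Flooring=20, EF_Trim work=30, EF_Final inspection=16) = 30; EF_Landscaping = 30+10 = 40
Expected project duration μ = 40 weeks. Critical path: Drywall → Painting → Trim work → Landscaping.

Variance along critical path = 2.778 + 5.444 + 1.778 + 9.000 = 19.000; σ = √19.000 = 4.359 weeks.
Z = (49 − 40) / 4.359 = 2.065
P(T ≤ 49) = Φ(2.065) ≈ 0.981

0.981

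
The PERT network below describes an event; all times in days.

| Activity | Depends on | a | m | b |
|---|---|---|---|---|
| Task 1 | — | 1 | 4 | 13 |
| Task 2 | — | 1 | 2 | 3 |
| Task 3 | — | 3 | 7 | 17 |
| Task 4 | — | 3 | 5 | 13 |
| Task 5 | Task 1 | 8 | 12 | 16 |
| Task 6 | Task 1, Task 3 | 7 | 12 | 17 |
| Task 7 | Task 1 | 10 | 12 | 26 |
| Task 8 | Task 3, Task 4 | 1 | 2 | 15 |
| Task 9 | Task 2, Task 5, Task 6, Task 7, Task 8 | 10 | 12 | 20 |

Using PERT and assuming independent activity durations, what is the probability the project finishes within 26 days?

0.017

te_Task 1 = (1 + 4·4 + 13)/6 = 30/6 = 5; σ²_Task 1 = ((13−1)/6)² = 4.000
te_Task 2 = (1 + 4·2 + 3)/6 = 12/6 = 2; σ²_Task 2 = ((3−1)/6)² = 0.111
te_Task 3 = (3 + 4·7 + 17)/6 = 48/6 = 8; σ²_Task 3 = ((17−3)/6)² = 5.444
te_Task 4 = (3 + 4·5 + 13)/6 = 36/6 = 6; σ²_Task 4 = ((13−3)/6)² = 2.778
te_Task 5 = (8 + 4·12 + 16)/6 = 72/6 = 12; σ²_Task 5 = ((16−8)/6)² = 1.778
te_Task 6 = (7 + 4·12 + 17)/6 = 72/6 = 12; σ²_Task 6 = ((17−7)/6)² = 2.778
te_Task 7 = (10 + 4·12 + 26)/6 = 84/6 = 14; σ²_Task 7 = ((26−10)/6)² = 7.111
te_Task 8 = (1 + 4·2 + 15)/6 = 24/6 = 4; σ²_Task 8 = ((15−1)/6)² = 5.444
te_Task 9 = (10 + 4·12 + 20)/6 = 78/6 = 13; σ²_Task 9 = ((20−10)/6)² = 2.778

Forward pass:
ES_Task 1 = 0; EF_Task 1 = 5
ES_Task 2 = 0; EF_Task 2 = 2
ES_Task 3 = 0; EF_Task 3 = 8
ES_Task 4 = 0; EF_Task 4 = 6
ES_Task 5 = 5; EF_Task 5 = 5+12 = 17
ES_Task 6 = max(EF_Task 1=5, EF_Task 3=8) = 8; EF_Task 6 = 8+12 = 20
ES_Task 7 = 5; EF_Task 7 = 5+14 = 19
ES_Task 8 = max(EF_Task 3=8, EF_Task 4=6) = 8; EF_Task 8 = 8+4 = 12
ES_Task 9 = max(EF_Task 2=2, EF_Task 5=17, EF_Task 6=20, EF_Task 7=19, EF_Task 8=12) = 20; EF_Task 9 = 20+13 = 33
Expected project duration μ = 33 days. Critical path: Task 3 → Task 6 → Task 9.

Variance along critical path = 5.444 + 2.778 + 2.778 = 11.000; σ = √11.000 = 3.317 days.
Z = (26 − 33) / 3.317 = -2.111
P(T ≤ 26) = Φ(-2.111) ≈ 0.017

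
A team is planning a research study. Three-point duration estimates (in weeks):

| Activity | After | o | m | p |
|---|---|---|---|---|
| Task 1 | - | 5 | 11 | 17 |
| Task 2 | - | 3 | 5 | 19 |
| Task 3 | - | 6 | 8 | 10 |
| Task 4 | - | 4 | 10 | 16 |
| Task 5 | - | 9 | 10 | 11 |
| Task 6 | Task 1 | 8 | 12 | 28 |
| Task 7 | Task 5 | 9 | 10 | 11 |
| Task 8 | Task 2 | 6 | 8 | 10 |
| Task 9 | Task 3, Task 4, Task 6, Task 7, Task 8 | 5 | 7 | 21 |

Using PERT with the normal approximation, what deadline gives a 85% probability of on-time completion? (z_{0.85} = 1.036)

te_Task 1 = (5 + 4·11 + 17)/6 = 66/6 = 11; σ²_Task 1 = ((17−5)/6)² = 4.000
te_Task 2 = (3 + 4·5 + 19)/6 = 42/6 = 7; σ²_Task 2 = ((19−3)/6)² = 7.111
te_Task 3 = (6 + 4·8 + 10)/6 = 48/6 = 8; σ²_Task 3 = ((10−6)/6)² = 0.444
te_Task 4 = (4 + 4·10 + 16)/6 = 60/6 = 10; σ²_Task 4 = ((16−4)/6)² = 4.000
te_Task 5 = (9 + 4·10 + 11)/6 = 60/6 = 10; σ²_Task 5 = ((11−9)/6)² = 0.111
te_Task 6 = (8 + 4·12 + 28)/6 = 84/6 = 14; σ²_Task 6 = ((28−8)/6)² = 11.111
te_Task 7 = (9 + 4·10 + 11)/6 = 60/6 = 10; σ²_Task 7 = ((11−9)/6)² = 0.111
te_Task 8 = (6 + 4·8 + 10)/6 = 48/6 = 8; σ²_Task 8 = ((10−6)/6)² = 0.444
te_Task 9 = (5 + 4·7 + 21)/6 = 54/6 = 9; σ²_Task 9 = ((21−5)/6)² = 7.111

Forward pass:
ES_Task 1 = 0; EF_Task 1 = 11
ES_Task 2 = 0; EF_Task 2 = 7
ES_Task 3 = 0; EF_Task 3 = 8
ES_Task 4 = 0; EF_Task 4 = 10
ES_Task 5 = 0; EF_Task 5 = 10
ES_Task 6 = 11; EF_Task 6 = 11+14 = 25
ES_Task 7 = 10; EF_Task 7 = 10+10 = 20
ES_Task 8 = 7; EF_Task 8 = 7+8 = 15
ES_Task 9 = max(EF_Task 3=8, EF_Task 4=10, EF_Task 6=25, EF_Task 7=20, EF_Task 8=15) = 25; EF_Task 9 = 25+9 = 34
Expected project duration μ = 34 weeks. Critical path: Task 1 → Task 6 → Task 9.

Variance along critical path = 4.000 + 11.111 + 7.111 = 22.222; σ = 4.714 weeks.
D = μ + z·σ = 34 + 1.036·4.714 = 38.9 weeks

38.9 weeks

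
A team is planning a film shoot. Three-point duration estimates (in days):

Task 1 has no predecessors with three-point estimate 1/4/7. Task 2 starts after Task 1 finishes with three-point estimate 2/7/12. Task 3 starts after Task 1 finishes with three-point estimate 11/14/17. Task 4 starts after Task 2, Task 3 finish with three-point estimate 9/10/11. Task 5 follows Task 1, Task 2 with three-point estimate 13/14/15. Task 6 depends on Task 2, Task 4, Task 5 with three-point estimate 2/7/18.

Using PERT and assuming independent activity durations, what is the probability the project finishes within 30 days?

te_Task 1 = (1 + 4·4 + 7)/6 = 24/6 = 4; σ²_Task 1 = ((7−1)/6)² = 1.000
te_Task 2 = (2 + 4·7 + 12)/6 = 42/6 = 7; σ²_Task 2 = ((12−2)/6)² = 2.778
te_Task 3 = (11 + 4·14 + 17)/6 = 84/6 = 14; σ²_Task 3 = ((17−11)/6)² = 1.000
te_Task 4 = (9 + 4·10 + 11)/6 = 60/6 = 10; σ²_Task 4 = ((11−9)/6)² = 0.111
te_Task 5 = (13 + 4·14 + 15)/6 = 84/6 = 14; σ²_Task 5 = ((15−13)/6)² = 0.111
te_Task 6 = (2 + 4·7 + 18)/6 = 48/6 = 8; σ²_Task 6 = ((18−2)/6)² = 7.111

Forward pass:
ES_Task 1 = 0; EF_Task 1 = 4
ES_Task 2 = 4; EF_Task 2 = 4+7 = 11
ES_Task 3 = 4; EF_Task 3 = 4+14 = 18
ES_Task 4 = max(EF_Task 2=11, EF_Task 3=18) = 18; EF_Task 4 = 18+10 = 28
ES_Task 5 = max(EF_Task 1=4, EF_Task 2=11) = 11; EF_Task 5 = 11+14 = 25
ES_Task 6 = max(EF_Task 2=11, EF_Task 4=28, EF_Task 5=25) = 28; EF_Task 6 = 28+8 = 36
Expected project duration μ = 36 days. Critical path: Task 1 → Task 3 → Task 4 → Task 6.

Variance along critical path = 1.000 + 1.000 + 0.111 + 7.111 = 9.222; σ = √9.222 = 3.037 days.
Z = (30 − 36) / 3.037 = -1.976
P(T ≤ 30) = Φ(-1.976) ≈ 0.024

0.024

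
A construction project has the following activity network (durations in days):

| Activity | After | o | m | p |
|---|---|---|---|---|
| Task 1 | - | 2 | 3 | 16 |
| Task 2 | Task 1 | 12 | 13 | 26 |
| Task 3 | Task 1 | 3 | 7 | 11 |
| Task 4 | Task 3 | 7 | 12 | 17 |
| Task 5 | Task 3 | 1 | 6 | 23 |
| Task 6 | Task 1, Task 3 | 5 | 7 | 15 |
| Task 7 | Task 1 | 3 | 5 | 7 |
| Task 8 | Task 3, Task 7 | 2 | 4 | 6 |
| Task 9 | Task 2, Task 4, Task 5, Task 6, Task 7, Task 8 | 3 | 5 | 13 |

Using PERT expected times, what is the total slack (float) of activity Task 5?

4 days

te_Task 1 = (2 + 4·3 + 16)/6 = 30/6 = 5
te_Task 2 = (12 + 4·13 + 26)/6 = 90/6 = 15
te_Task 3 = (3 + 4·7 + 11)/6 = 42/6 = 7
te_Task 4 = (7 + 4·12 + 17)/6 = 72/6 = 12
te_Task 5 = (1 + 4·6 + 23)/6 = 48/6 = 8
te_Task 6 = (5 + 4·7 + 15)/6 = 48/6 = 8
te_Task 7 = (3 + 4·5 + 7)/6 = 30/6 = 5
te_Task 8 = (2 + 4·4 + 6)/6 = 24/6 = 4
te_Task 9 = (3 + 4·5 + 13)/6 = 36/6 = 6

Forward pass:
ES_Task 1 = 0; EF_Task 1 = 5
ES_Task 2 = 5; EF_Task 2 = 5+15 = 20
ES_Task 3 = 5; EF_Task 3 = 5+7 = 12
ES_Task 4 = 12; EF_Task 4 = 12+12 = 24
ES_Task 5 = 12; EF_Task 5 = 12+8 = 20
ES_Task 6 = max(EF_Task 1=5, EF_Task 3=12) = 12; EF_Task 6 = 12+8 = 20
ES_Task 7 = 5; EF_Task 7 = 5+5 = 10
ES_Task 8 = max(EF_Task 3=12, EF_Task 7=10) = 12; EF_Task 8 = 12+4 = 16
ES_Task 9 = max(EF_Task 2=20, EF_Task 4=24, EF_Task 5=20, EF_Task 6=20, EF_Task 7=10, EF_Task 8=16) = 24; EF_Task 9 = 24+6 = 30
Expected project duration μ = 30 days. Critical path: Task 1 → Task 3 → Task 4 → Task 9.

Backward pass:
LF_Task 9 = 30; LS_Task 9 = 30−6 = 24
LF_Task 8 = LS_Task 9 = 24; LS_Task 8 = 24−4 = 20
LF_Task 7 = min(LS_Task 8=20, LS_Task 9=24) = 20; LS_Task 7 = 20−5 = 15
LF_Task 6 = LS_Task 9 = 24; LS_Task 6 = 24−8 = 16
LF_Task 5 = LS_Task 9 = 24; LS_Task 5 = 24−8 = 16
LF_Task 4 = LS_Task 9 = 24; LS_Task 4 = 24−12 = 12
LF_Task 3 = min(LS_Task 4=12, LS_Task 5=16, LS_Task 6=16, LS_Task 8=20) = 12; LS_Task 3 = 12−7 = 5
LF_Task 2 = LS_Task 9 = 24; LS_Task 2 = 24−15 = 9
LF_Task 1 = min(LS_Task 2=9, LS_Task 3=5, LS_Task 6=16, LS_Task 7=15) = 5; LS_Task 1 = 5−5 = 0
Slack_Task 5 = LS_Task 5 − ES_Task 5 = 16 − 12 = 4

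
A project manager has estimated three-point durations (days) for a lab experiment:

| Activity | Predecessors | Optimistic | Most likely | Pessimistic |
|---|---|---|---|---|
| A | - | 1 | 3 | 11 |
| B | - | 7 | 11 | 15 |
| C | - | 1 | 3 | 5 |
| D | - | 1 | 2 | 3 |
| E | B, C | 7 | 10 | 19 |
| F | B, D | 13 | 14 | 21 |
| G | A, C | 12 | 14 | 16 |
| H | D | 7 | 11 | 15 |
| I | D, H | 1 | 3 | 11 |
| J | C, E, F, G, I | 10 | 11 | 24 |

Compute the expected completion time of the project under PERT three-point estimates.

39 days

te_A = (1 + 4·3 + 11)/6 = 24/6 = 4
te_B = (7 + 4·11 + 15)/6 = 66/6 = 11
te_C = (1 + 4·3 + 5)/6 = 18/6 = 3
te_D = (1 + 4·2 + 3)/6 = 12/6 = 2
te_E = (7 + 4·10 + 19)/6 = 66/6 = 11
te_F = (13 + 4·14 + 21)/6 = 90/6 = 15
te_G = (12 + 4·14 + 16)/6 = 84/6 = 14
te_H = (7 + 4·11 + 15)/6 = 66/6 = 11
te_I = (1 + 4·3 + 11)/6 = 24/6 = 4
te_J = (10 + 4·11 + 24)/6 = 78/6 = 13

Forward pass:
ES_A = 0; EF_A = 4
ES_B = 0; EF_B = 11
ES_C = 0; EF_C = 3
ES_D = 0; EF_D = 2
ES_E = max(EF_B=11, EF_C=3) = 11; EF_E = 11+11 = 22
ES_F = max(EF_B=11, EF_D=2) = 11; EF_F = 11+15 = 26
ES_G = max(EF_A=4, EF_C=3) = 4; EF_G = 4+14 = 18
ES_H = 2; EF_H = 2+11 = 13
ES_I = max(EF_D=2, EF_H=13) = 13; EF_I = 13+4 = 17
ES_J = max(EF_C=3, EF_E=22, EF_F=26, EF_G=18, EF_I=17) = 26; EF_J = 26+13 = 39
Expected project duration μ = 39 days. Critical path: B → F → J.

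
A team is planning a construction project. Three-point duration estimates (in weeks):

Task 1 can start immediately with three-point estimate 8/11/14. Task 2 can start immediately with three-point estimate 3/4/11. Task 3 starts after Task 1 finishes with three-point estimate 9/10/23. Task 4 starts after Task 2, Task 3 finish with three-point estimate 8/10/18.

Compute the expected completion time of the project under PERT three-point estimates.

te_Task 1 = (8 + 4·11 + 14)/6 = 66/6 = 11
te_Task 2 = (3 + 4·4 + 11)/6 = 30/6 = 5
te_Task 3 = (9 + 4·10 + 23)/6 = 72/6 = 12
te_Task 4 = (8 + 4·10 + 18)/6 = 66/6 = 11

Forward pass:
ES_Task 1 = 0; EF_Task 1 = 11
ES_Task 2 = 0; EF_Task 2 = 5
ES_Task 3 = 11; EF_Task 3 = 11+12 = 23
ES_Task 4 = max(EF_Task 2=5, EF_Task 3=23) = 23; EF_Task 4 = 23+11 = 34
Expected project duration μ = 34 weeks. Critical path: Task 1 → Task 3 → Task 4.

34 weeks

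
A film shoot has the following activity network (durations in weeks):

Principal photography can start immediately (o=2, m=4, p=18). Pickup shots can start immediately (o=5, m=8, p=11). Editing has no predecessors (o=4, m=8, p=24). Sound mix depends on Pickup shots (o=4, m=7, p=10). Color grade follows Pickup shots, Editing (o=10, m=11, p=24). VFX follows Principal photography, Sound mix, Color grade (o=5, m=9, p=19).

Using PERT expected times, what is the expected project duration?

te_Principal photography = (2 + 4·4 + 18)/6 = 36/6 = 6
te_Pickup shots = (5 + 4·8 + 11)/6 = 48/6 = 8
te_Editing = (4 + 4·8 + 24)/6 = 60/6 = 10
te_Sound mix = (4 + 4·7 + 10)/6 = 42/6 = 7
te_Color grade = (10 + 4·11 + 24)/6 = 78/6 = 13
te_VFX = (5 + 4·9 + 19)/6 = 60/6 = 10

Forward pass:
ES_Principal photography = 0; EF_Principal photography = 6
ES_Pickup shots = 0; EF_Pickup shots = 8
ES_Editing = 0; EF_Editing = 10
ES_Sound mix = 8; EF_Sound mix = 8+7 = 15
ES_Color grade = max(EF_Pickup shots=8, EF_Editing=10) = 10; EF_Color grade = 10+13 = 23
ES_VFX = max(EF_Principal photography=6, EF_Sound mix=15, EF_Color grade=23) = 23; EF_VFX = 23+10 = 33
Expected project duration μ = 33 weeks. Critical path: Editing → Color grade → VFX.

33 weeks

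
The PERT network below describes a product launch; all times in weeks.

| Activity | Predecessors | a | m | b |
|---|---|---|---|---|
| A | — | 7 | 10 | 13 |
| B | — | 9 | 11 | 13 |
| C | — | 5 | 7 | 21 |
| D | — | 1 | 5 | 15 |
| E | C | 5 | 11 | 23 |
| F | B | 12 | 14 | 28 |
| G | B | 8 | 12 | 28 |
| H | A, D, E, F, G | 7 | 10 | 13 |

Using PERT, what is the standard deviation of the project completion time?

2.92 weeks

te_A = (7 + 4·10 + 13)/6 = 60/6 = 10; σ²_A = ((13−7)/6)² = 1.000
te_B = (9 + 4·11 + 13)/6 = 66/6 = 11; σ²_B = ((13−9)/6)² = 0.444
te_C = (5 + 4·7 + 21)/6 = 54/6 = 9; σ²_C = ((21−5)/6)² = 7.111
te_D = (1 + 4·5 + 15)/6 = 36/6 = 6; σ²_D = ((15−1)/6)² = 5.444
te_E = (5 + 4·11 + 23)/6 = 72/6 = 12; σ²_E = ((23−5)/6)² = 9.000
te_F = (12 + 4·14 + 28)/6 = 96/6 = 16; σ²_F = ((28−12)/6)² = 7.111
te_G = (8 + 4·12 + 28)/6 = 84/6 = 14; σ²_G = ((28−8)/6)² = 11.111
te_H = (7 + 4·10 + 13)/6 = 60/6 = 10; σ²_H = ((13−7)/6)² = 1.000

Forward pass:
ES_A = 0; EF_A = 10
ES_B = 0; EF_B = 11
ES_C = 0; EF_C = 9
ES_D = 0; EF_D = 6
ES_E = 9; EF_E = 9+12 = 21
ES_F = 11; EF_F = 11+16 = 27
ES_G = 11; EF_G = 11+14 = 25
ES_H = max(EF_A=10, EF_D=6, EF_E=21, EF_F=27, EF_G=25) = 27; EF_H = 27+10 = 37
Expected project duration μ = 37 weeks. Critical path: B → F → H.

Variance along critical path = 0.444 + 7.111 + 1.000 = 8.556
σ = √8.556 = 2.925 weeks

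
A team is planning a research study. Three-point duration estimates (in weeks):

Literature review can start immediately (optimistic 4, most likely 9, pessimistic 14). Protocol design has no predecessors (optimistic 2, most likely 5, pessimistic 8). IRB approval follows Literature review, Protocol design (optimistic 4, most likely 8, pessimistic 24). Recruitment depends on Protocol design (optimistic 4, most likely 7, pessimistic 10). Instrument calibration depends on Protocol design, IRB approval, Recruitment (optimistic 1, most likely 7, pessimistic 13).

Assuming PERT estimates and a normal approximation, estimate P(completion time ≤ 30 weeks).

0.828

te_Literature review = (4 + 4·9 + 14)/6 = 54/6 = 9; σ²_Literature review = ((14−4)/6)² = 2.778
te_Protocol design = (2 + 4·5 + 8)/6 = 30/6 = 5; σ²_Protocol design = ((8−2)/6)² = 1.000
te_IRB approval = (4 + 4·8 + 24)/6 = 60/6 = 10; σ²_IRB approval = ((24−4)/6)² = 11.111
te_Recruitment = (4 + 4·7 + 10)/6 = 42/6 = 7; σ²_Recruitment = ((10−4)/6)² = 1.000
te_Instrument calibration = (1 + 4·7 + 13)/6 = 42/6 = 7; σ²_Instrument calibration = ((13−1)/6)² = 4.000

Forward pass:
ES_Literature review = 0; EF_Literature review = 9
ES_Protocol design = 0; EF_Protocol design = 5
ES_IRB approval = max(EF_Literature review=9, EF_Protocol design=5) = 9; EF_IRB approval = 9+10 = 19
ES_Recruitment = 5; EF_Recruitment = 5+7 = 12
ES_Instrument calibration = max(EF_Protocol design=5, EF_IRB approval=19, EF_Recruitment=12) = 19; EF_Instrument calibration = 19+7 = 26
Expected project duration μ = 26 weeks. Critical path: Literature review → IRB approval → Instrument calibration.

Variance along critical path = 2.778 + 11.111 + 4.000 = 17.889; σ = √17.889 = 4.230 weeks.
Z = (30 − 26) / 4.230 = 0.946
P(T ≤ 30) = Φ(0.946) ≈ 0.828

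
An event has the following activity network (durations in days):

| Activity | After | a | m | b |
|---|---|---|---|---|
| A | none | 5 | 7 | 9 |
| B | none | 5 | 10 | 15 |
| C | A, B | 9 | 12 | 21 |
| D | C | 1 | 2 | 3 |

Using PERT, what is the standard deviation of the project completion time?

te_A = (5 + 4·7 + 9)/6 = 42/6 = 7; σ²_A = ((9−5)/6)² = 0.444
te_B = (5 + 4·10 + 15)/6 = 60/6 = 10; σ²_B = ((15−5)/6)² = 2.778
te_C = (9 + 4·12 + 21)/6 = 78/6 = 13; σ²_C = ((21−9)/6)² = 4.000
te_D = (1 + 4·2 + 3)/6 = 12/6 = 2; σ²_D = ((3−1)/6)² = 0.111

Forward pass:
ES_A = 0; EF_A = 7
ES_B = 0; EF_B = 10
ES_C = max(EF_A=7, EF_B=10) = 10; EF_C = 10+13 = 23
ES_D = 23; EF_D = 23+2 = 25
Expected project duration μ = 25 days. Critical path: B → C → D.

Variance along critical path = 2.778 + 4.000 + 0.111 = 6.889
σ = √6.889 = 2.625 days

2.62 days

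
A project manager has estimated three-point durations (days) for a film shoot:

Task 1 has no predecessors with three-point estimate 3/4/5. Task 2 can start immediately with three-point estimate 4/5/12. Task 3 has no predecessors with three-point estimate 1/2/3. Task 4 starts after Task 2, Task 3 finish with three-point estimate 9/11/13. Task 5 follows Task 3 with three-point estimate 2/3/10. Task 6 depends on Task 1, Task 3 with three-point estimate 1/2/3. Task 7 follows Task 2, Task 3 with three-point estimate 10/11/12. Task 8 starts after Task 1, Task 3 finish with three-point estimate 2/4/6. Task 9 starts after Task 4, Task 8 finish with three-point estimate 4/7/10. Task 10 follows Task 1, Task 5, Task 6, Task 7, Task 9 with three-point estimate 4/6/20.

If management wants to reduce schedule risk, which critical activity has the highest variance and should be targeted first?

te_Task 1 = (3 + 4·4 + 5)/6 = 24/6 = 4; σ²_Task 1 = ((5−3)/6)² = 0.111
te_Task 2 = (4 + 4·5 + 12)/6 = 36/6 = 6; σ²_Task 2 = ((12−4)/6)² = 1.778
te_Task 3 = (1 + 4·2 + 3)/6 = 12/6 = 2; σ²_Task 3 = ((3−1)/6)² = 0.111
te_Task 4 = (9 + 4·11 + 13)/6 = 66/6 = 11; σ²_Task 4 = ((13−9)/6)² = 0.444
te_Task 5 = (2 + 4·3 + 10)/6 = 24/6 = 4; σ²_Task 5 = ((10−2)/6)² = 1.778
te_Task 6 = (1 + 4·2 + 3)/6 = 12/6 = 2; σ²_Task 6 = ((3−1)/6)² = 0.111
te_Task 7 = (10 + 4·11 + 12)/6 = 66/6 = 11; σ²_Task 7 = ((12−10)/6)² = 0.111
te_Task 8 = (2 + 4·4 + 6)/6 = 24/6 = 4; σ²_Task 8 = ((6−2)/6)² = 0.444
te_Task 9 = (4 + 4·7 + 10)/6 = 42/6 = 7; σ²_Task 9 = ((10−4)/6)² = 1.000
te_Task 10 = (4 + 4·6 + 20)/6 = 48/6 = 8; σ²_Task 10 = ((20−4)/6)² = 7.111

Forward pass:
ES_Task 1 = 0; EF_Task 1 = 4
ES_Task 2 = 0; EF_Task 2 = 6
ES_Task 3 = 0; EF_Task 3 = 2
ES_Task 4 = max(EF_Task 2=6, EF_Task 3=2) = 6; EF_Task 4 = 6+11 = 17
ES_Task 5 = 2; EF_Task 5 = 2+4 = 6
ES_Task 6 = max(EF_Task 1=4, EF_Task 3=2) = 4; EF_Task 6 = 4+2 = 6
ES_Task 7 = max(EF_Task 2=6, EF_Task 3=2) = 6; EF_Task 7 = 6+11 = 17
ES_Task 8 = max(EF_Task 1=4, EF_Task 3=2) = 4; EF_Task 8 = 4+4 = 8
ES_Task 9 = max(EF_Task 4=17, EF_Task 8=8) = 17; EF_Task 9 = 17+7 = 24
ES_Task 10 = max(EF_Task 1=4, EF_Task 5=6, EF_Task 6=6, EF_Task 7=17, EF_Task 9=24) = 24; EF_Task 10 = 24+8 = 32
Expected project duration μ = 32 days. Critical path: Task 2 → Task 4 → Task 9 → Task 10.

Variances on critical path: σ²_Task 2=1.778, σ²_Task 4=0.444, σ²_Task 9=1.000, σ²_Task 10=7.111.
Largest is σ²_Task 10 = 7.111.

Task 10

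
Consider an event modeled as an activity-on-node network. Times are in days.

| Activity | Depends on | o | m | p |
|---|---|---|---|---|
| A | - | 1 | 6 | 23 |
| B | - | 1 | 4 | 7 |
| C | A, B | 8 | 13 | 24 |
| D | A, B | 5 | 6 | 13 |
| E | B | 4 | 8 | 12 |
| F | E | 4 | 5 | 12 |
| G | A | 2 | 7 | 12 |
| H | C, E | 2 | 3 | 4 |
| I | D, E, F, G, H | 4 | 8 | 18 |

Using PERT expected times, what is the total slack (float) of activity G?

te_A = (1 + 4·6 + 23)/6 = 48/6 = 8
te_B = (1 + 4·4 + 7)/6 = 24/6 = 4
te_C = (8 + 4·13 + 24)/6 = 84/6 = 14
te_D = (5 + 4·6 + 13)/6 = 42/6 = 7
te_E = (4 + 4·8 + 12)/6 = 48/6 = 8
te_F = (4 + 4·5 + 12)/6 = 36/6 = 6
te_G = (2 + 4·7 + 12)/6 = 42/6 = 7
te_H = (2 + 4·3 + 4)/6 = 18/6 = 3
te_I = (4 + 4·8 + 18)/6 = 54/6 = 9

Forward pass:
ES_A = 0; EF_A = 8
ES_B = 0; EF_B = 4
ES_C = max(EF_A=8, EF_B=4) = 8; EF_C = 8+14 = 22
ES_D = max(EF_A=8, EF_B=4) = 8; EF_D = 8+7 = 15
ES_E = 4; EF_E = 4+8 = 12
ES_F = 12; EF_F = 12+6 = 18
ES_G = 8; EF_G = 8+7 = 15
ES_H = max(EF_C=22, EF_E=12) = 22; EF_H = 22+3 = 25
ES_I = max(EF_D=15, EF_E=12, EF_F=18, EF_G=15, EF_H=25) = 25; EF_I = 25+9 = 34
Expected project duration μ = 34 days. Critical path: A → C → H → I.

Backward pass:
LF_I = 34; LS_I = 34−9 = 25
LF_H = LS_I = 25; LS_H = 25−3 = 22
LF_G = LS_I = 25; LS_G = 25−7 = 18
LF_F = LS_I = 25; LS_F = 25−6 = 19
LF_E = min(LS_F=19, LS_H=22, LS_I=25) = 19; LS_E = 19−8 = 11
LF_D = LS_I = 25; LS_D = 25−7 = 18
LF_C = LS_H = 22; LS_C = 22−14 = 8
LF_B = min(LS_C=8, LS_D=18, LS_E=11) = 8; LS_B = 8−4 = 4
LF_A = min(LS_C=8, LS_D=18, LS_G=18) = 8; LS_A = 8−8 = 0
Slack_G = LS_G − ES_G = 18 − 8 = 10

10 days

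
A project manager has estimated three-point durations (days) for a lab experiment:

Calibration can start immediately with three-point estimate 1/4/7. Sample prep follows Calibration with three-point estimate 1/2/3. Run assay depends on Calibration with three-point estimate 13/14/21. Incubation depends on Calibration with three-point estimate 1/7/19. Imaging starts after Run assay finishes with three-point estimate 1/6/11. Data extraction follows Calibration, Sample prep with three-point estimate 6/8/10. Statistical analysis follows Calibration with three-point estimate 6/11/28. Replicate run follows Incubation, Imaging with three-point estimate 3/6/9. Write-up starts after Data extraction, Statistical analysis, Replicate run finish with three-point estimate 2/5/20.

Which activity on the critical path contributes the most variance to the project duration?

te_Calibration = (1 + 4·4 + 7)/6 = 24/6 = 4; σ²_Calibration = ((7−1)/6)² = 1.000
te_Sample prep = (1 + 4·2 + 3)/6 = 12/6 = 2; σ²_Sample prep = ((3−1)/6)² = 0.111
te_Run assay = (13 + 4·14 + 21)/6 = 90/6 = 15; σ²_Run assay = ((21−13)/6)² = 1.778
te_Incubation = (1 + 4·7 + 19)/6 = 48/6 = 8; σ²_Incubation = ((19−1)/6)² = 9.000
te_Imaging = (1 + 4·6 + 11)/6 = 36/6 = 6; σ²_Imaging = ((11−1)/6)² = 2.778
te_Data extraction = (6 + 4·8 + 10)/6 = 48/6 = 8; σ²_Data extraction = ((10−6)/6)² = 0.444
te_Statistical analysis = (6 + 4·11 + 28)/6 = 78/6 = 13; σ²_Statistical analysis = ((28−6)/6)² = 13.444
te_Replicate run = (3 + 4·6 + 9)/6 = 36/6 = 6; σ²_Replicate run = ((9−3)/6)² = 1.000
te_Write-up = (2 + 4·5 + 20)/6 = 42/6 = 7; σ²_Write-up = ((20−2)/6)² = 9.000

Forward pass:
ES_Calibration = 0; EF_Calibration = 4
ES_Sample prep = 4; EF_Sample prep = 4+2 = 6
ES_Run assay = 4; EF_Run assay = 4+15 = 19
ES_Incubation = 4; EF_Incubation = 4+8 = 12
ES_Imaging = 19; EF_Imaging = 19+6 = 25
ES_Data extraction = max(EF_Calibration=4, EF_Sample prep=6) = 6; EF_Data extraction = 6+8 = 14
ES_Statistical analysis = 4; EF_Statistical analysis = 4+13 = 17
ES_Replicate run = max(EF_Incubation=12, EF_Imaging=25) = 25; EF_Replicate run = 25+6 = 31
ES_Write-up = max(EF_Data extraction=14, EF_Statistical analysis=17, EF_Replicate run=31) = 31; EF_Write-up = 31+7 = 38
Expected project duration μ = 38 days. Critical path: Calibration → Run assay → Imaging → Replicate run → Write-up.

Variances on critical path: σ²_Calibration=1.000, σ²_Run assay=1.778, σ²_Imaging=2.778, σ²_Replicate run=1.000, σ²_Write-up=9.000.
Largest is σ²_Write-up = 9.000.

Write-up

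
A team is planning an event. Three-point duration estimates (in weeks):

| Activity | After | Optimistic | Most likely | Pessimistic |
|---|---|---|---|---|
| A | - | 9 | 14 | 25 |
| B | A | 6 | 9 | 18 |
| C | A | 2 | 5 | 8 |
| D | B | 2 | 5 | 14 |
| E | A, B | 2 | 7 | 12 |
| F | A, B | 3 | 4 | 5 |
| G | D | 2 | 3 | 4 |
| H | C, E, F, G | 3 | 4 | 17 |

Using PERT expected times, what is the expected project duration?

te_A = (9 + 4·14 + 25)/6 = 90/6 = 15
te_B = (6 + 4·9 + 18)/6 = 60/6 = 10
te_C = (2 + 4·5 + 8)/6 = 30/6 = 5
te_D = (2 + 4·5 + 14)/6 = 36/6 = 6
te_E = (2 + 4·7 + 12)/6 = 42/6 = 7
te_F = (3 + 4·4 + 5)/6 = 24/6 = 4
te_G = (2 + 4·3 + 4)/6 = 18/6 = 3
te_H = (3 + 4·4 + 17)/6 = 36/6 = 6

Forward pass:
ES_A = 0; EF_A = 15
ES_B = 15; EF_B = 15+10 = 25
ES_C = 15; EF_C = 15+5 = 20
ES_D = 25; EF_D = 25+6 = 31
ES_E = max(EF_A=15, EF_B=25) = 25; EF_E = 25+7 = 32
ES_F = max(EF_A=15, EF_B=25) = 25; EF_F = 25+4 = 29
ES_G = 31; EF_G = 31+3 = 34
ES_H = max(EF_C=20, EF_E=32, EF_F=29, EF_G=34) = 34; EF_H = 34+6 = 40
Expected project duration μ = 40 weeks. Critical path: A → B → D → G → H.

40 weeks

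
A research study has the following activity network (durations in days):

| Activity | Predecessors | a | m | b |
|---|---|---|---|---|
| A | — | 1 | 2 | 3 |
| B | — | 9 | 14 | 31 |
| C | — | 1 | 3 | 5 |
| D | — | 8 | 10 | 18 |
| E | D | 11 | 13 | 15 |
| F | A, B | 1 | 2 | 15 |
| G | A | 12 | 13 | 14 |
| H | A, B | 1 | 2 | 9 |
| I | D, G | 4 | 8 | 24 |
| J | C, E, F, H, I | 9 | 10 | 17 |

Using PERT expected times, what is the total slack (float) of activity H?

te_A = (1 + 4·2 + 3)/6 = 12/6 = 2
te_B = (9 + 4·14 + 31)/6 = 96/6 = 16
te_C = (1 + 4·3 + 5)/6 = 18/6 = 3
te_D = (8 + 4·10 + 18)/6 = 66/6 = 11
te_E = (11 + 4·13 + 15)/6 = 78/6 = 13
te_F = (1 + 4·2 + 15)/6 = 24/6 = 4
te_G = (12 + 4·13 + 14)/6 = 78/6 = 13
te_H = (1 + 4·2 + 9)/6 = 18/6 = 3
te_I = (4 + 4·8 + 24)/6 = 60/6 = 10
te_J = (9 + 4·10 + 17)/6 = 66/6 = 11

Forward pass:
ES_A = 0; EF_A = 2
ES_B = 0; EF_B = 16
ES_C = 0; EF_C = 3
ES_D = 0; EF_D = 11
ES_E = 11; EF_E = 11+13 = 24
ES_F = max(EF_A=2, EF_B=16) = 16; EF_F = 16+4 = 20
ES_G = 2; EF_G = 2+13 = 15
ES_H = max(EF_A=2, EF_B=16) = 16; EF_H = 16+3 = 19
ES_I = max(EF_D=11, EF_G=15) = 15; EF_I = 15+10 = 25
ES_J = max(EF_C=3, EF_E=24, EF_F=20, EF_H=19, EF_I=25) = 25; EF_J = 25+11 = 36
Expected project duration μ = 36 days. Critical path: A → G → I → J.

Backward pass:
LF_J = 36; LS_J = 36−11 = 25
LF_I = LS_J = 25; LS_I = 25−10 = 15
LF_H = LS_J = 25; LS_H = 25−3 = 22
LF_G = LS_I = 15; LS_G = 15−13 = 2
LF_F = LS_J = 25; LS_F = 25−4 = 21
LF_E = LS_J = 25; LS_E = 25−13 = 12
LF_D = min(LS_E=12, LS_I=15) = 12; LS_D = 12−11 = 1
LF_C = LS_J = 25; LS_C = 25−3 = 22
LF_B = min(LS_F=21, LS_H=22) = 21; LS_B = 21−16 = 5
LF_A = min(LS_F=21, LS_G=2, LS_H=22) = 2; LS_A = 2−2 = 0
Slack_H = LS_H − ES_H = 22 − 16 = 6

6 days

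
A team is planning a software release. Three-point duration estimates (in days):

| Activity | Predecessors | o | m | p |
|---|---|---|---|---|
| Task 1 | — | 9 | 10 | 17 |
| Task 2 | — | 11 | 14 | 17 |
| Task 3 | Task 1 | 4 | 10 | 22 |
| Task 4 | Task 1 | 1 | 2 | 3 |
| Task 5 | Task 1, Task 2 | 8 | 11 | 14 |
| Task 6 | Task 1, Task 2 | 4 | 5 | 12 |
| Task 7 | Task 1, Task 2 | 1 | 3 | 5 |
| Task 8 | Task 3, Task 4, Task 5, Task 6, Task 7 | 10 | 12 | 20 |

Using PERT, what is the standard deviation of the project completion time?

te_Task 1 = (9 + 4·10 + 17)/6 = 66/6 = 11; σ²_Task 1 = ((17−9)/6)² = 1.778
te_Task 2 = (11 + 4·14 + 17)/6 = 84/6 = 14; σ²_Task 2 = ((17−11)/6)² = 1.000
te_Task 3 = (4 + 4·10 + 22)/6 = 66/6 = 11; σ²_Task 3 = ((22−4)/6)² = 9.000
te_Task 4 = (1 + 4·2 + 3)/6 = 12/6 = 2; σ²_Task 4 = ((3−1)/6)² = 0.111
te_Task 5 = (8 + 4·11 + 14)/6 = 66/6 = 11; σ²_Task 5 = ((14−8)/6)² = 1.000
te_Task 6 = (4 + 4·5 + 12)/6 = 36/6 = 6; σ²_Task 6 = ((12−4)/6)² = 1.778
te_Task 7 = (1 + 4·3 + 5)/6 = 18/6 = 3; σ²_Task 7 = ((5−1)/6)² = 0.444
te_Task 8 = (10 + 4·12 + 20)/6 = 78/6 = 13; σ²_Task 8 = ((20−10)/6)² = 2.778

Forward pass:
ES_Task 1 = 0; EF_Task 1 = 11
ES_Task 2 = 0; EF_Task 2 = 14
ES_Task 3 = 11; EF_Task 3 = 11+11 = 22
ES_Task 4 = 11; EF_Task 4 = 11+2 = 13
ES_Task 5 = max(EF_Task 1=11, EF_Task 2=14) = 14; EF_Task 5 = 14+11 = 25
ES_Task 6 = max(EF_Task 1=11, EF_Task 2=14) = 14; EF_Task 6 = 14+6 = 20
ES_Task 7 = max(EF_Task 1=11, EF_Task 2=14) = 14; EF_Task 7 = 14+3 = 17
ES_Task 8 = max(EF_Task 3=22, EF_Task 4=13, EF_Task 5=25, EF_Task 6=20, EF_Task 7=17) = 25; EF_Task 8 = 25+13 = 38
Expected project duration μ = 38 days. Critical path: Task 2 → Task 5 → Task 8.

Variance along critical path = 1.000 + 1.000 + 2.778 = 4.778
σ = √4.778 = 2.186 days

2.19 days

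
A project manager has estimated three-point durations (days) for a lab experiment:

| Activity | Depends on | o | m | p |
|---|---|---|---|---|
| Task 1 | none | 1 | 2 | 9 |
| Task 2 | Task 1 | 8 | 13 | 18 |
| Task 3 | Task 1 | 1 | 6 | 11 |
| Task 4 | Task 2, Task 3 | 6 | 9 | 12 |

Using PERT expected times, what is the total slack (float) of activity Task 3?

7 days

te_Task 1 = (1 + 4·2 + 9)/6 = 18/6 = 3
te_Task 2 = (8 + 4·13 + 18)/6 = 78/6 = 13
te_Task 3 = (1 + 4·6 + 11)/6 = 36/6 = 6
te_Task 4 = (6 + 4·9 + 12)/6 = 54/6 = 9

Forward pass:
ES_Task 1 = 0; EF_Task 1 = 3
ES_Task 2 = 3; EF_Task 2 = 3+13 = 16
ES_Task 3 = 3; EF_Task 3 = 3+6 = 9
ES_Task 4 = max(EF_Task 2=16, EF_Task 3=9) = 16; EF_Task 4 = 16+9 = 25
Expected project duration μ = 25 days. Critical path: Task 1 → Task 2 → Task 4.

Backward pass:
LF_Task 4 = 25; LS_Task 4 = 25−9 = 16
LF_Task 3 = LS_Task 4 = 16; LS_Task 3 = 16−6 = 10
LF_Task 2 = LS_Task 4 = 16; LS_Task 2 = 16−13 = 3
LF_Task 1 = min(LS_Task 2=3, LS_Task 3=10) = 3; LS_Task 1 = 3−3 = 0
Slack_Task 3 = LS_Task 3 − ES_Task 3 = 10 − 3 = 7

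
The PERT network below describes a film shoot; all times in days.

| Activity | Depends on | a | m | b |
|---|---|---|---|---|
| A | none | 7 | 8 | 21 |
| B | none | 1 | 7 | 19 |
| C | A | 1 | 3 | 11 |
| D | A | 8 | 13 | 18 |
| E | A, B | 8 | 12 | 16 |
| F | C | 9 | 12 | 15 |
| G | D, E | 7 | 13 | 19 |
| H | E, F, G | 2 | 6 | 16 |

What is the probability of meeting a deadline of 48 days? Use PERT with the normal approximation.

0.883

te_A = (7 + 4·8 + 21)/6 = 60/6 = 10; σ²_A = ((21−7)/6)² = 5.444
te_B = (1 + 4·7 + 19)/6 = 48/6 = 8; σ²_B = ((19−1)/6)² = 9.000
te_C = (1 + 4·3 + 11)/6 = 24/6 = 4; σ²_C = ((11−1)/6)² = 2.778
te_D = (8 + 4·13 + 18)/6 = 78/6 = 13; σ²_D = ((18−8)/6)² = 2.778
te_E = (8 + 4·12 + 16)/6 = 72/6 = 12; σ²_E = ((16−8)/6)² = 1.778
te_F = (9 + 4·12 + 15)/6 = 72/6 = 12; σ²_F = ((15−9)/6)² = 1.000
te_G = (7 + 4·13 + 19)/6 = 78/6 = 13; σ²_G = ((19−7)/6)² = 4.000
te_H = (2 + 4·6 + 16)/6 = 42/6 = 7; σ²_H = ((16−2)/6)² = 5.444

Forward pass:
ES_A = 0; EF_A = 10
ES_B = 0; EF_B = 8
ES_C = 10; EF_C = 10+4 = 14
ES_D = 10; EF_D = 10+13 = 23
ES_E = max(EF_A=10, EF_B=8) = 10; EF_E = 10+12 = 22
ES_F = 14; EF_F = 14+12 = 26
ES_G = max(EF_D=23, EF_E=22) = 23; EF_G = 23+13 = 36
ES_H = max(EF_E=22, EF_F=26, EF_G=36) = 36; EF_H = 36+7 = 43
Expected project duration μ = 43 days. Critical path: A → D → G → H.

Variance along critical path = 5.444 + 2.778 + 4.000 + 5.444 = 17.667; σ = √17.667 = 4.203 days.
Z = (48 − 43) / 4.203 = 1.190
P(T ≤ 48) = Φ(1.190) ≈ 0.883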